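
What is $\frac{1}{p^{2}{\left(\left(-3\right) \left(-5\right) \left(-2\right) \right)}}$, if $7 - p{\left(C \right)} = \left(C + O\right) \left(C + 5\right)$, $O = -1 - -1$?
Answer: $\frac{1}{552049} \approx 1.8114 \cdot 10^{-6}$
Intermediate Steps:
$O = 0$ ($O = -1 + 1 = 0$)
$p{\left(C \right)} = 7 - C \left(5 + C\right)$ ($p{\left(C \right)} = 7 - \left(C + 0\right) \left(C + 5\right) = 7 - C \left(5 + C\right)$)
$\frac{1}{p^{2}{\left(\left(-3\right) \left(-5\right) \left(-2\right) \right)}} = \frac{1}{\left(7 - \left(\left(-3\right) \left(-5\right) \left(-2\right)\right)^{2} - 5 \left(-3\right) \left(-5\right) \left(-2\right)\right)^{2}} = \frac{1}{\left(7 - \left(15 \left(-2\right)\right)^{2} - 5 \cdot 15 \left(-2\right)\right)^{2}} = \frac{1}{\left(7 - \left(-30\right)^{2} - -150\right)^{2}} = \frac{1}{\left(7 - 900 + 150\right)^{2}} = \frac{1}{\left(-743\right)^{2}} = \frac{1}{552049}$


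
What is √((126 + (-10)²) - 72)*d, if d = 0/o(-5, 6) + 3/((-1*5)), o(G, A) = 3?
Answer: -3*√154/5 ≈ -7.4458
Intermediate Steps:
d = -⅗ (d = 0/3 + 3/((-1*5)) = 0*(⅓) + 3/(-5) = 0 + 3*(-⅕) = 0 - ⅗ = -⅗ ≈ -0.60000)
√((126 + (-10)²) - 72)*d = √((126 + (-10)²) - 72)*(-⅗) = √((126 + 100) - 72)*(-⅗) = √(226 - 72)*(-⅗) = √154*(-⅗) = -3*√154/5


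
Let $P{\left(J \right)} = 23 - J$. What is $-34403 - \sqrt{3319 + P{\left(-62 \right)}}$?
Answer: $-34403 - 2 \sqrt{851} \approx -34461.0$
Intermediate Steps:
$-34403 - \sqrt{3319 + P{\left(-62 \right)}} = -34403 - \sqrt{3319 + \left(23 - -62\right)} = -34403 - \sqrt{3319 + \left(23 + 62\right)} = -34403 - \sqrt{3319 + 85} = -34403 - \sqrt{3404} = -34403 - 2 \sqrt{851}$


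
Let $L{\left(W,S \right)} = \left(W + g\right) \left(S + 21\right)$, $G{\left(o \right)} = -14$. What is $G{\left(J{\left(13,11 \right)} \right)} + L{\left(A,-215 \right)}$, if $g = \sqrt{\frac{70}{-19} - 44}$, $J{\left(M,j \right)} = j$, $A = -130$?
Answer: $25206 - \frac{194 i \sqrt{17214}}{19} \approx 25206.0 - 1339.6 i$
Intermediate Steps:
$g = \frac{i \sqrt{17214}}{19}$ ($g = \sqrt{70 \left(- \frac{1}{19}\right) - 44} = \sqrt{- \frac{70}{19} - 44} = \sqrt{- \frac{906}{19}} = \frac{i \sqrt{17214}}{19} \approx 6.9054 i$)
$L{\left(W,S \right)} = \left(21 + S\right) \left(W + \frac{i \sqrt{17214}}{19}\right)$ ($L{\left(W,S \right)} = \left(W + \frac{i \sqrt{17214}}{19}\right) \left(S + 21\right) = \left(W + \frac{i \sqrt{17214}}{19}\right) \left(21 + S\right) = \left(21 + S\right) \left(W + \frac{i \sqrt{17214}}{19}\right)$)
$G{\left(J{\left(13,11 \right)} \right)} + L{\left(A,-215 \right)} = -14 + \left(21 \left(-130\right) - -27950 + \frac{21 i \sqrt{17214}}{19} + \frac{1}{19} i \left(-215\right) \sqrt{17214}\right) = -14 + \left(-2730 + 27950 + \frac{21 i \sqrt{17214}}{19} - \frac{215 i \sqrt{17214}}{19}\right) = -14 + \left(25220 - \frac{194 i \sqrt{17214}}{19}\right) = 25206 - \frac{194 i \sqrt{17214}}{19}$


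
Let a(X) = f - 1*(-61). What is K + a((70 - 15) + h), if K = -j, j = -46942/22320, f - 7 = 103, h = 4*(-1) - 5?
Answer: 1931831/11160 ≈ 173.10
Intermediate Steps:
h = -9 (h = -4 - 5 = -9)
f = 110 (f = 7 + 103 = 110)
a(X) = 171 (a(X) = 110 - 1*(-61) = 110 + 61 = 171)
j = -23471/11160 (j = -46942*1/22320 = -23471/11160 ≈ -2.1031)
K = 23471/11160 (K = -1*(-23471/11160) = 23471/11160 ≈ 2.1031)
K + a((70 - 15) + h) = 23471/11160 + 171 = 1931831/11160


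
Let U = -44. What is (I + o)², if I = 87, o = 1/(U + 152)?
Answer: 88303609/11664 ≈ 7570.6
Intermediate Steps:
o = 1/108 (o = 1/(-44 + 152) = 1/108 ≈ 0.0092593)
(I + o)² = (87 + 1/108)² = (9397/108)² = 88303609/11664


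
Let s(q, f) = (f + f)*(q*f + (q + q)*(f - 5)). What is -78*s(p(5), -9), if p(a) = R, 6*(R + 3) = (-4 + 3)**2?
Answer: 147186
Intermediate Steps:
R = -17/6 (R = -3 + (-4 + 3)**2/6 = -3 + (1/6)*(-1)**2 = -3 + (1/6)*1 = -3 + 1/6 = -17/6 ≈ -2.8333)
p(a) = -17/6
s(q, f) = 2*f*(f*q + 2*q*(-5 + f)) (s(q, f) = (2*f)*(f*q + (2*q)*(-5 + f)) = (2*f)*(f*q + 2*q*(-5 + f)) = 2*f*(f*q + 2*q*(-5 + f)))
-78*s(p(5), -9) = -156*(-9)*(-17)*(-10 + 3*(-9))/6 = -156*(-9)*(-17)*(-10 - 27)/6 = -156*(-9)*(-17)*(-37)/6 = -78*(-1887) = 147186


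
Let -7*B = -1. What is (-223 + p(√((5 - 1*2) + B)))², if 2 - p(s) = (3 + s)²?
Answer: 2668968/49 + 19584*√154/49 ≈ 59429.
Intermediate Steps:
B = ⅐ (B = -⅐*(-1) = ⅐ ≈ 0.14286)
p(s) = 2 - (3 + s)²
(-223 + p(√((5 - 1*2) + B)))² = (-223 + (2 - (3 + √((5 - 1*2) + ⅐))²))² = (-223 + (2 - (3 + √((5 - 2) + ⅐))²))² = (-223 + (2 - (3 + √(3 + ⅐))²))² = (-223 + (2 - (3 + √(22/7))²))² = (-223 + (2 - (3 + √154/7)²))² = (-221 - (3 + √154/7)²)²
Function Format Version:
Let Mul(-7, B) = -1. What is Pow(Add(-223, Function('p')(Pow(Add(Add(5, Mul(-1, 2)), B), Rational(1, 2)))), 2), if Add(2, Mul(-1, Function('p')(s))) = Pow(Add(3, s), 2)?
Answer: Add(Rational(2668968, 49), Mul(Rational(19584, 49), Pow(154, Rational(1, 2)))) ≈ 59429.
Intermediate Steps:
B = Rational(1, 7) (B = Mul(Rational(-1, 7), -1) = Rational(1, 7) ≈ 0.14286)
Function('p')(s) = Add(2, Mul(-1, Pow(Add(3, s), 2)))
Pow(Add(-223, Function('p')(Pow(Add(Add(5, Mul(-1, 2)), B), Rational(1, 2)))), 2) = Pow(Add(-223, Add(2, Mul(-1, Pow(Add(3, Pow(Add(Add(5, Mul(-1, 2)), Rational(1, 7)), Rational(1, 2))), 2)))), 2) = Pow(Add(-223, Add(2, Mul(-1, Pow(Add(3, Pow(Add(Add(5, -2), Rational(1, 7)), Rational(1, 2))), 2)))), 2) = Pow(Add(-223, Add(2, Mul(-1, Pow(Add(3, Pow(Add(3, Rational(1, 7)), Rational(1, 2))), 2)))), 2) = Pow(Add(-223, Add(2, Mul(-1, Pow(Add(3, Pow(Rational(22, 7), Rational(1, 2))), 2)))), 2) = Pow(Add(-223, Add(2, Mul(-1, Pow(Add(3, Mul(Rational(1, 7), Pow(154, Rational(1, 2)))), 2)))), 2) = Pow(Add(-221, Mul(-1, Pow(Add(3, Mul(Rational(1, 7), Pow(154, Rational(1, 2)))), 2))), 2)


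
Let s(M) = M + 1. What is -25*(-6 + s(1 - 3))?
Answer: 175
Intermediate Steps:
s(M) = 1 + M
-25*(-6 + s(1 - 3)) = -25*(-6 + (1 + (1 - 3))) = -25*(-6 + (1 - 2)) = -25*(-6 - 1) = -25*(-7) = 175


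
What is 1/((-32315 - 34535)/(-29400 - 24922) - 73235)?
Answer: -27161/1989102410 ≈ -1.3655e-5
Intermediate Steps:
1/((-32315 - 34535)/(-29400 - 24922) - 73235) = 1/(-66850/(-54322) - 73235) = 1/(-66850*(-1/54322) - 73235) = 1/(33425/27161 - 73235) = 1/(-1989102410/27161) = -27161/1989102410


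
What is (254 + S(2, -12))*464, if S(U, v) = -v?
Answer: 123424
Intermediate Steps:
(254 + S(2, -12))*464 = (254 - 1*(-12))*464 = (254 + 12)*464 = 266*464 = 123424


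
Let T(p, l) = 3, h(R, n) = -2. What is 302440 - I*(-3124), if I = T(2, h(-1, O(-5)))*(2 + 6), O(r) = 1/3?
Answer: 377416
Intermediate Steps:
O(r) = ⅓
I = 24 (I = 3*(2 + 6) = 3*8 = 24)
302440 - I*(-3124) = 302440 - 24*(-3124) = 302440 - 1*(-74976) = 302440 + 74976 = 377416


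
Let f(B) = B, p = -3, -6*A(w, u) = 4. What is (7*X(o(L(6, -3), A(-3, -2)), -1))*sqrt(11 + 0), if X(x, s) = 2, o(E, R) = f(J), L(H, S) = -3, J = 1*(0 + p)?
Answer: 14*sqrt(11) ≈ 46.433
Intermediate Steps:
A(w, u) = -2/3 (A(w, u) = -1/6*4 = -2/3)
J = -3 (J = 1*(0 - 3) = 1*(-3) = -3)
o(E, R) = -3
(7*X(o(L(6, -3), A(-3, -2)), -1))*sqrt(11 + 0) = (7*2)*sqrt(11 + 0) = 14*sqrt(11)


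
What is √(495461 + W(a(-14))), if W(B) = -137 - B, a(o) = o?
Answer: √495338 ≈ 703.80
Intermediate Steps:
√(495461 + W(a(-14))) = √(495461 + (-137 - 1*(-14))) = √(495461 + (-137 + 14)) = √(495461 - 123) = √495338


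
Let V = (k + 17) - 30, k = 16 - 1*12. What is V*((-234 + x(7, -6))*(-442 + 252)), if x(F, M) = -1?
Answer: -401850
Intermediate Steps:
k = 4 (k = 16 - 12 = 4)
V = -9 (V = (4 + 17) - 30 = 21 - 30 = -9)
V*((-234 + x(7, -6))*(-442 + 252)) = -9*(-234 - 1)*(-442 + 252) = -(-2115)*(-190) = -9*44650 = -401850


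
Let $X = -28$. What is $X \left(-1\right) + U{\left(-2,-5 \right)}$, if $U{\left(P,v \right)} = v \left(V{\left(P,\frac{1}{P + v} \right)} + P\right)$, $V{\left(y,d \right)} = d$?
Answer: $\frac{271}{7} \approx 38.714$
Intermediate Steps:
$U{\left(P,v \right)} = v \left(P + \frac{1}{P + v}\right)$ ($U{\left(P,v \right)} = v \left(\frac{1}{P + v} + P\right) = v \left(P + \frac{1}{P + v}\right)$)
$X \left(-1\right) + U{\left(-2,-5 \right)} = \left(-28\right) \left(-1\right) - \frac{5 \left(1 - 2 \left(-2 - 5\right)\right)}{-2 - 5} = 28 - \frac{5 \left(1 - -14\right)}{-7} = 28 - - \frac{5 \left(1 + 14\right)}{7} = 28 - \left(- \frac{5}{7}\right) 15 = 28 + \frac{75}{7} = \frac{271}{7}$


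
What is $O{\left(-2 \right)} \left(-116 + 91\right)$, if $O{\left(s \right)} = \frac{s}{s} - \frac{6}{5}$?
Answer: $5$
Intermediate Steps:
$O{\left(s \right)} = - \frac{1}{5}$ ($O{\left(s \right)} = 1 - \frac{6}{5} = - \frac{1}{5}$)
$O{\left(-2 \right)} \left(-116 + 91\right) = - \frac{-116 + 91}{5} = \left(- \frac{1}{5}\right) \left(-25\right) = 5$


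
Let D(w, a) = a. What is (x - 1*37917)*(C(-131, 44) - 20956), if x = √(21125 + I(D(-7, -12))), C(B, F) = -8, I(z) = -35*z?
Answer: 794891988 - 20964*√21545 ≈ 7.9182e+8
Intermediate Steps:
x = √21545 (x = √(21125 - 35*(-12)) = √(21125 + 420) = √21545 ≈ 146.78)
(x - 1*37917)*(C(-131, 44) - 20956) = (√21545 - 1*37917)*(-8 - 20956) = (√21545 - 37917)*(-20964) = (-37917 + √21545)*(-20964) = 794891988 - 20964*√21545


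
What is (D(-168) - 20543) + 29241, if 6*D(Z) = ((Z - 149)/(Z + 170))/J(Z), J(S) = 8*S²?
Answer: 23567265475/2709504 ≈ 8698.0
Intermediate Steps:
D(Z) = (-149 + Z)/(48*Z²*(170 + Z)) (D(Z) = (((Z - 149)/(Z + 170))/((8*Z²)))/6 = (((-149 + Z)/(170 + Z))*(1/(8*Z²)))/6 = ((-149 + Z)/(8*Z²*(170 + Z)))/6 = (-149 + Z)/(48*Z²*(170 + Z)))
(D(-168) - 20543) + 29241 = ((1/48)*(-149 - 168)/((-168)²*(170 - 168)) - 20543) + 29241 = ((1/48)*(1/28224)*(-317)/2 - 20543) + 29241 = ((1/48)*(1/28224)*(½)*(-317) - 20543) + 29241 = (-317/2709504 - 20543) + 29241 = -55661340989/2709504 + 29241 = 23567265475/2709504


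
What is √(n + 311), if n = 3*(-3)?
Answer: √302 ≈ 17.378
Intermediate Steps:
n = -9
√(n + 311) = √(-9 + 311) = √302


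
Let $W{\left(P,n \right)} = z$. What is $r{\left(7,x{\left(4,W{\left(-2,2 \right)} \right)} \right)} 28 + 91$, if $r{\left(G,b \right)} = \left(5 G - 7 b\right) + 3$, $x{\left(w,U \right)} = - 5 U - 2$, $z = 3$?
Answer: $4487$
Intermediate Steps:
$W{\left(P,n \right)} = 3$
$x{\left(w,U \right)} = -2 - 5 U$
$r{\left(G,b \right)} = 3 - 7 b + 5 G$ ($r{\left(G,b \right)} = \left(- 7 b + 5 G\right) + 3 = 3 - 7 b + 5 G$)
$r{\left(7,x{\left(4,W{\left(-2,2 \right)} \right)} \right)} 28 + 91 = \left(3 - 7 \left(-2 - 15\right) + 5 \cdot 7\right) 28 + 91 = \left(3 - 7 \left(-2 - 15\right) + 35\right) 28 + 91 = \left(3 - -119 + 35\right) 28 + 91 = \left(3 + 119 + 35\right) 28 + 91 = 157 \cdot 28 + 91 = 4396 + 91 = 4487$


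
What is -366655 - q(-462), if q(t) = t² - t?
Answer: -580561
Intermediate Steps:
-366655 - q(-462) = -366655 - (-462)*(-1 - 462) = -366655 - (-462)*(-463) = -366655 - 1*213906 = -366655 - 213906 = -580561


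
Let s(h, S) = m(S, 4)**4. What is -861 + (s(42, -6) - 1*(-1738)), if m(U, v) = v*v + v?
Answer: 160877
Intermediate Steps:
m(U, v) = v + v**2 (m(U, v) = v**2 + v = v + v**2)
s(h, S) = 160000 (s(h, S) = (4*(1 + 4))**4 = (4*5)**4 = 20**4 = 160000)
-861 + (s(42, -6) - 1*(-1738)) = -861 + (160000 - 1*(-1738)) = -861 + (160000 + 1738) = -861 + 161738 = 160877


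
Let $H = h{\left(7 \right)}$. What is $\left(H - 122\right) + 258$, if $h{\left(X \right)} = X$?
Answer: $143$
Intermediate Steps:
$H = 7$
$\left(H - 122\right) + 258 = \left(7 - 122\right) + 258 = -115 + 258 = 143$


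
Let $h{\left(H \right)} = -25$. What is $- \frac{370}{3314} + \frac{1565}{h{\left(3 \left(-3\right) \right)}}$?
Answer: $- \frac{519566}{8285} \approx -62.712$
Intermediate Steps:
$- \frac{370}{3314} + \frac{1565}{h{\left(3 \left(-3\right) \right)}} = - \frac{370}{3314} + \frac{1565}{-25} = \left(-370\right) \frac{1}{3314} + 1565 \left(- \frac{1}{25}\right) = - \frac{185}{1657} - \frac{313}{5} = - \frac{519566}{8285}$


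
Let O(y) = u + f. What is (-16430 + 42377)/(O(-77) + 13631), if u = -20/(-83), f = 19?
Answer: 2153601/1132970 ≈ 1.9008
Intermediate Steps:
u = 20/83 (u = -20*(-1/83) = 20/83 ≈ 0.24096)
O(y) = 1597/83 (O(y) = 20/83 + 19 = 1597/83)
(-16430 + 42377)/(O(-77) + 13631) = (-16430 + 42377)/(1597/83 + 13631) = 25947/(1132970/83) = 25947*(83/1132970) = 2153601/1132970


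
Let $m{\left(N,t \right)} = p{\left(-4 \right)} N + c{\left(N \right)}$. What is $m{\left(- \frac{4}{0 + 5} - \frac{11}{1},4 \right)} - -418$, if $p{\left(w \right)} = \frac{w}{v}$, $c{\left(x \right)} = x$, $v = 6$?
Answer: $\frac{6211}{15} \approx 414.07$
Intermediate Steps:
$p{\left(w \right)} = \frac{w}{6}$
$m{\left(N,t \right)} = \frac{N}{3}$ ($m{\left(N,t \right)} = \frac{1}{6} \left(-4\right) N + N = - \frac{2 N}{3} + N = \frac{N}{3}$)
$m{\left(- \frac{4}{0 + 5} - \frac{11}{1},4 \right)} - -418 = \frac{- \frac{4}{0 + 5} - \frac{11}{1}}{3} - -418 = \frac{- \frac{4}{5} - 11}{3} + 418 = \frac{1}{3} \left(- \frac{59}{5}\right) + 418 = - \frac{59}{15} + 418 = \frac{6211}{15}$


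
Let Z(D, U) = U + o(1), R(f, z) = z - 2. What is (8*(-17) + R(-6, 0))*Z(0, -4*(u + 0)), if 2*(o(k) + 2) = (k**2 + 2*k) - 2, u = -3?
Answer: -1449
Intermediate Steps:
o(k) = -3 + k + k**2/2 (o(k) = -2 + ((k**2 + 2*k) - 2)/2 = -2 + (-2 + k**2 + 2*k)/2 = -2 + (-1 + k + k**2/2) = -3 + k + k**2/2)
R(f, z) = -2 + z
Z(D, U) = -3/2 + U (Z(D, U) = U + (-3 + 1 + (1/2)*1**2) = U + (-3 + 1 + (1/2)*1) = U + (-3 + 1 + 1/2) = U - 3/2 = -3/2 + U)
(8*(-17) + R(-6, 0))*Z(0, -4*(u + 0)) = (8*(-17) + (-2 + 0))*(-3/2 - 4*(-3 + 0)) = (-136 - 2)*(-3/2 - 4*(-3)) = -138*(-3/2 + 12) = -138*21/2 = -1449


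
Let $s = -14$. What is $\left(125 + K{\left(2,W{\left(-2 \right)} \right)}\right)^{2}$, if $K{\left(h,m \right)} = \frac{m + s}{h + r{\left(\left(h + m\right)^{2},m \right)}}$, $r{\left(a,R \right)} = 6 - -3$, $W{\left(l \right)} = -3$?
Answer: $\frac{1844164}{121} \approx 15241.0$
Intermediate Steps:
$r{\left(a,R \right)} = 9$ ($r{\left(a,R \right)} = 6 + 3 = 9$)
$K{\left(h,m \right)} = \frac{-14 + m}{9 + h}$ ($K{\left(h,m \right)} = \frac{m - 14}{h + 9} = \frac{-14 + m}{9 + h}$)
$\left(125 + K{\left(2,W{\left(-2 \right)} \right)}\right)^{2} = \left(125 + \frac{-14 - 3}{9 + 2}\right)^{2} = \left(125 + \frac{1}{11} \left(-17\right)\right)^{2} = \left(125 - \frac{17}{11}\right)^{2} = \left(\frac{1358}{11}\right)^{2} = \frac{1844164}{121}$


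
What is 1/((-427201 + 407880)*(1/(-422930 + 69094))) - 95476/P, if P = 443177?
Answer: 154967285176/8562622817 ≈ 18.098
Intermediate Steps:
1/((-427201 + 407880)*(1/(-422930 + 69094))) - 95476/P = 1/((-427201 + 407880)*(1/(-422930 + 69094))) - 95476/443177 = 1/((-19321)*(1/(-353836))) - 95476*1/443177 = -1/(19321*(-1/353836)) - 95476/443177 = -1/19321*(-353836) - 95476/443177 = 353836/19321 - 95476/443177 = 154967285176/8562622817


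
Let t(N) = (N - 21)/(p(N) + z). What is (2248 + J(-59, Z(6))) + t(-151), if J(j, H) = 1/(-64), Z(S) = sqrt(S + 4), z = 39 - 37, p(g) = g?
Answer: 21447787/9536 ≈ 2249.1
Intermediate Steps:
z = 2
t(N) = (-21 + N)/(2 + N) (t(N) = (N - 21)/(N + 2) = (-21 + N)/(2 + N))
Z(S) = sqrt(4 + S)
J(j, H) = -1/64
(2248 + J(-59, Z(6))) + t(-151) = (2248 - 1/64) + (-21 - 151)/(2 - 151) = 143871/64 - 172/(-149) = 143871/64 - 1/149*(-172) = 143871/64 + 172/149 = 21447787/9536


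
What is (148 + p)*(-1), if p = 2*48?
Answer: -244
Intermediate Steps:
p = 96
(148 + p)*(-1) = (148 + 96)*(-1) = 244*(-1) = -244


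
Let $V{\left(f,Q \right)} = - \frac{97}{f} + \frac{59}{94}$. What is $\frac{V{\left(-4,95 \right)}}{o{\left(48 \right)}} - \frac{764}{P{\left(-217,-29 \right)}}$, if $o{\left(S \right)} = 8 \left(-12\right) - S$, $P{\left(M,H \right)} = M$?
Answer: $\frac{6556033}{1958208} \approx 3.348$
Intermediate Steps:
$o{\left(S \right)} = -96 - S$
$V{\left(f,Q \right)} = \frac{59}{94} - \frac{97}{f}$ ($V{\left(f,Q \right)} = - \frac{97}{f} + 59 \cdot \frac{1}{94} = - \frac{97}{f} + \frac{59}{94} = \frac{59}{94} - \frac{97}{f}$)
$\frac{V{\left(-4,95 \right)}}{o{\left(48 \right)}} - \frac{764}{P{\left(-217,-29 \right)}} = \frac{\frac{59}{94} - \frac{97}{-4}}{-96 - 48} - \frac{764}{-217} = \frac{\frac{59}{94} - - \frac{97}{4}}{-96 - 48} - - \frac{764}{217} = \frac{\frac{59}{94} + \frac{97}{4}}{-144} + \frac{764}{217} = \frac{4677}{188} \left(- \frac{1}{144}\right) + \frac{764}{217} = - \frac{1559}{9024} + \frac{764}{217} = \frac{6556033}{1958208}$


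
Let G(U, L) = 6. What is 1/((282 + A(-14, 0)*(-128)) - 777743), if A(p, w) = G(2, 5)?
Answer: -1/778229 ≈ -1.2850e-6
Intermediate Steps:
A(p, w) = 6
1/((282 + A(-14, 0)*(-128)) - 777743) = 1/((282 + 6*(-128)) - 777743) = 1/((282 - 768) - 777743) = 1/(-486 - 777743) = 1/(-778229) = -1/778229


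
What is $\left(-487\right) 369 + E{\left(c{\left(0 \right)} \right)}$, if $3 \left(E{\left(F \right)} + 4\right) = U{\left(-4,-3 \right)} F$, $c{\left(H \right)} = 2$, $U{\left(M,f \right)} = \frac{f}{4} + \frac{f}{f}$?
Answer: $- \frac{1078241}{6} \approx -1.7971 \cdot 10^{5}$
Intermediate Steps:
$U{\left(M,f \right)} = 1 + \frac{f}{4}$ ($U{\left(M,f \right)} = f \frac{1}{4} + 1 = \frac{f}{4} + 1 = 1 + \frac{f}{4}$)
$E{\left(F \right)} = -4 + \frac{F}{12}$ ($E{\left(F \right)} = -4 + \frac{\left(1 + \frac{1}{4} \left(-3\right)\right) F}{3} = -4 + \frac{\left(1 - \frac{3}{4}\right) F}{3} = -4 + \frac{\frac{1}{4} F}{3} = -4 + \frac{F}{12}$)
$\left(-487\right) 369 + E{\left(c{\left(0 \right)} \right)} = \left(-487\right) 369 + \left(-4 + \frac{1}{12} \cdot 2\right) = -179703 + \left(-4 + \frac{1}{6}\right) = -179703 - \frac{23}{6} = - \frac{1078241}{6}$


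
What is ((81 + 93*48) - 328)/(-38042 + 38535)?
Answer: 4217/493 ≈ 8.5538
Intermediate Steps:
((81 + 93*48) - 328)/(-38042 + 38535) = ((81 + 4464) - 328)/493 = (4545 - 328)*(1/493) = 4217*(1/493) = 4217/493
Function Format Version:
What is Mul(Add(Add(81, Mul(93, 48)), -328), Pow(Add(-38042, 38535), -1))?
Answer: Rational(4217, 493) ≈ 8.5538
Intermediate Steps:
Mul(Add(Add(81, Mul(93, 48)), -328), Pow(Add(-38042, 38535), -1)) = Mul(Add(Add(81, 4464), -328), Pow(493, -1)) = Mul(Add(4545, -328), Rational(1, 493)) = Mul(4217, Rational(1, 493)) = Rational(4217, 493)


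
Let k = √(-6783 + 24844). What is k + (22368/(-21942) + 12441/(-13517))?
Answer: -95888113/49431669 + √18061 ≈ 132.45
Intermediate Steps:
k = √18061 ≈ 134.39
k + (22368/(-21942) + 12441/(-13517)) = √18061 + (22368/(-21942) + 12441/(-13517)) = √18061 + (22368*(-1/21942) + 12441*(-1/13517)) = √18061 + (-3728/3657 - 12441/13517) = √18061 - 95888113/49431669 = -95888113/49431669 + √18061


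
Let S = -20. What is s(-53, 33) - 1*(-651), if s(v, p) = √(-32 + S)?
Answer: 651 + 2*I*√13 ≈ 651.0 + 7.2111*I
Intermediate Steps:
s(v, p) = 2*I*√13 (s(v, p) = √(-32 - 20) = √(-52) = 2*I*√13)
s(-53, 33) - 1*(-651) = 2*I*√13 - 1*(-651) = 2*I*√13 + 651 = 651 + 2*I*√13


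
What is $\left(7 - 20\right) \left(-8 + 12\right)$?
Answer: $-52$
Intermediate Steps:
$\left(7 - 20\right) \left(-8 + 12\right) = \left(-13\right) 4 = -52$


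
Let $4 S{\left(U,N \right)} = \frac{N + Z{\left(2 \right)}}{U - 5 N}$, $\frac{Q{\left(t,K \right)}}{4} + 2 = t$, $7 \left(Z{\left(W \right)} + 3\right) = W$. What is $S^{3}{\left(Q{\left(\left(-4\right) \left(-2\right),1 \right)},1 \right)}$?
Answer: $- \frac{27}{2352637} \approx -1.1476 \cdot 10^{-5}$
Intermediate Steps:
$Z{\left(W \right)} = -3 + \frac{W}{7}$
$Q{\left(t,K \right)} = -8 + 4 t$
$S{\left(U,N \right)} = \frac{- \frac{19}{7} + N}{4 \left(U - 5 N\right)}$ ($S{\left(U,N \right)} = \frac{\left(N + \left(-3 + \frac{1}{7} \cdot 2\right)\right) \frac{1}{U - 5 N}}{4} = \frac{\left(N + \left(-3 + \frac{2}{7}\right)\right) \frac{1}{U - 5 N}}{4} = \frac{\left(N - \frac{19}{7}\right) \frac{1}{U - 5 N}}{4} = \frac{\left(- \frac{19}{7} + N\right) \frac{1}{U - 5 N}}{4} = \frac{\frac{1}{U - 5 N} \left(- \frac{19}{7} + N\right)}{4} = \frac{- \frac{19}{7} + N}{4 \left(U - 5 N\right)}$)
$S^{3}{\left(Q{\left(\left(-4\right) \left(-2\right),1 \right)},1 \right)} = \left(\frac{19 - 7}{28 \left(- (-8 + 4 \left(\left(-4\right) \left(-2\right)\right)) + 5 \cdot 1\right)}\right)^{3} = \left(\frac{19 - 7}{28 \left(- (-8 + 4 \cdot 8) + 5\right)}\right)^{3} = \left(\frac{1}{28} \frac{1}{- (-8 + 32) + 5} \cdot 12\right)^{3} = \left(\frac{1}{28} \frac{1}{\left(-1\right) 24 + 5} \cdot 12\right)^{3} = \left(\frac{1}{28} \frac{1}{-24 + 5} \cdot 12\right)^{3} = \left(\frac{1}{28} \frac{1}{-19} \cdot 12\right)^{3} = \left(\frac{1}{28} \left(- \frac{1}{19}\right) 12\right)^{3} = \left(- \frac{3}{133}\right)^{3} = - \frac{27}{2352637}$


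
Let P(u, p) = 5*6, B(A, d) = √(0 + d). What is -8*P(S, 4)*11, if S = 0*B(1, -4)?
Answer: -2640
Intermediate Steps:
B(A, d) = √d
S = 0 (S = 0*√(-4) = 0*(2*I) = 0)
P(u, p) = 30
-8*P(S, 4)*11 = -8*30*11 = -240*11 = -2640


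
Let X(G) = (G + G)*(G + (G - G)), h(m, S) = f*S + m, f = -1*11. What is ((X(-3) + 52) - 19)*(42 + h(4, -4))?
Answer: 4590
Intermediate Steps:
f = -11
h(m, S) = m - 11*S (h(m, S) = -11*S + m = m - 11*S)
X(G) = 2*G**2 (X(G) = (2*G)*(G + 0) = (2*G)*G = 2*G**2)
((X(-3) + 52) - 19)*(42 + h(4, -4)) = ((2*(-3)**2 + 52) - 19)*(42 + (4 - 11*(-4))) = ((2*9 + 52) - 19)*(42 + (4 + 44)) = ((18 + 52) - 19)*(42 + 48) = (70 - 19)*90 = 51*90 = 4590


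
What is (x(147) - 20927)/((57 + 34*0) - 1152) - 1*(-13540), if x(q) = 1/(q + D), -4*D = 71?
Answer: 1535203271/113223 ≈ 13559.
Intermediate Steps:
D = -71/4 (D = -¼*71 = -71/4 ≈ -17.750)
x(q) = 1/(-71/4 + q) (x(q) = 1/(q - 71/4) = 1/(-71/4 + q))
(x(147) - 20927)/((57 + 34*0) - 1152) - 1*(-13540) = (4/(-71 + 4*147) - 20927)/((57 + 34*0) - 1152) - 1*(-13540) = (4/(-71 + 588) - 20927)/((57 + 0) - 1152) + 13540 = (4/517 - 20927)/(57 - 1152) + 13540 = (4*(1/517) - 20927)/(-1095) + 13540 = (4/517 - 20927)*(-1/1095) + 13540 = -10819255/517*(-1/1095) + 13540 = 2163851/113223 + 13540 = 1535203271/113223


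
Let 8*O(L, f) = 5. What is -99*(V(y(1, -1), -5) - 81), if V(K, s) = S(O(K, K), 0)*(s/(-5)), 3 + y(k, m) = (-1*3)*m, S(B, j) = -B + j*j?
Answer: 64647/8 ≈ 8080.9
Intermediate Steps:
O(L, f) = 5/8 (O(L, f) = (⅛)*5 = 5/8)
S(B, j) = j² - B (S(B, j) = -B + j² = j² - B)
y(k, m) = -3 - 3*m (y(k, m) = -3 + (-1*3)*m = -3 - 3*m)
V(K, s) = s/8 (V(K, s) = (0² - 1*5/8)*(s/(-5)) = (0 - 5/8)*(s*(-⅕)) = -(-1)*s/8 = s/8)
-99*(V(y(1, -1), -5) - 81) = -99*((⅛)*(-5) - 81) = -99*(-5/8 - 81) = -99*(-653/8) = 64647/8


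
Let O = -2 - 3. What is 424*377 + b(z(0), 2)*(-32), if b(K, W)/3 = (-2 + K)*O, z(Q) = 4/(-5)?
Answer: 158504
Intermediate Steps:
z(Q) = -⅘ (z(Q) = 4*(-⅕) = -⅘)
O = -5
b(K, W) = 30 - 15*K (b(K, W) = 3*((-2 + K)*(-5)) = 3*(10 - 5*K) = 30 - 15*K)
424*377 + b(z(0), 2)*(-32) = 424*377 + (30 - 15*(-⅘))*(-32) = 159848 + (30 + 12)*(-32) = 159848 + 42*(-32) = 159848 - 1344 = 158504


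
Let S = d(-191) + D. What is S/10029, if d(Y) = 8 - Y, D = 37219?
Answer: 37418/10029 ≈ 3.7310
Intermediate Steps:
S = 37418 (S = (8 - 1*(-191)) + 37219 = (8 + 191) + 37219 = 199 + 37219 = 37418)
S/10029 = 37418/10029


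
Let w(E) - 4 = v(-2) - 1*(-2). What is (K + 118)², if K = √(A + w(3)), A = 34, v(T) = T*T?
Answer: 13968 + 472*√11 ≈ 15533.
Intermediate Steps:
v(T) = T²
w(E) = 10 (w(E) = 4 + ((-2)² - 1*(-2)) = 4 + (4 + 2) = 4 + 6 = 10)
K = 2*√11 (K = √(34 + 10) = √44 = 2*√11 ≈ 6.6332)
(K + 118)² = (2*√11 + 118)² = (118 + 2*√11)²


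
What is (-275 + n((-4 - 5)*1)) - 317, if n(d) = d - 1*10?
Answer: -611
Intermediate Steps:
n(d) = -10 + d (n(d) = d - 10 = -10 + d)
(-275 + n((-4 - 5)*1)) - 317 = (-275 + (-10 + (-4 - 5)*1)) - 317 = (-275 + (-10 - 9*1)) - 317 = (-275 + (-10 - 9)) - 317 = (-275 - 19) - 317 = -294 - 317 = -611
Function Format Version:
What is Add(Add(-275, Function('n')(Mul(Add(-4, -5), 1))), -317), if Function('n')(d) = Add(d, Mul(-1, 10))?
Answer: -611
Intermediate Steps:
Function('n')(d) = Add(-10, d) (Function('n')(d) = Add(d, -10) = Add(-10, d))
Add(Add(-275, Function('n')(Mul(Add(-4, -5), 1))), -317) = Add(Add(-275, Add(-10, Mul(Add(-4, -5), 1))), -317) = Add(Add(-275, Add(-10, Mul(-9, 1))), -317) = Add(Add(-275, Add(-10, -9)), -317) = Add(Add(-275, -19), -317) = Add(-294, -317) = -611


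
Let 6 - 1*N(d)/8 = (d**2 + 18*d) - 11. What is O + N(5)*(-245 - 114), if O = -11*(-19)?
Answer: 281665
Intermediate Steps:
N(d) = 136 - 144*d - 8*d**2 (N(d) = 48 - 8*((d**2 + 18*d) - 11) = 48 - 8*(-11 + d**2 + 18*d) = 48 + (88 - 144*d - 8*d**2) = 136 - 144*d - 8*d**2)
O = 209
O + N(5)*(-245 - 114) = 209 + (136 - 144*5 - 8*5**2)*(-245 - 114) = 209 + (136 - 720 - 8*25)*(-359) = 209 + (136 - 720 - 200)*(-359) = 209 - 784*(-359) = 209 + 281456 = 281665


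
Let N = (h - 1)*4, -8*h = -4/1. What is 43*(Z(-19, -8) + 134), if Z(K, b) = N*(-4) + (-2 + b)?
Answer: 5676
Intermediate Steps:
h = ½ (h = -(-1)/(2*1) = -(-1)/2 = -⅛*(-4) = ½ ≈ 0.50000)
N = -2 (N = (½ - 1)*4 = -½*4 = -2)
Z(K, b) = 6 + b (Z(K, b) = -2*(-4) + (-2 + b) = 8 + (-2 + b) = 6 + b)
43*(Z(-19, -8) + 134) = 43*((6 - 8) + 134) = 43*(-2 + 134) = 43*132 = 5676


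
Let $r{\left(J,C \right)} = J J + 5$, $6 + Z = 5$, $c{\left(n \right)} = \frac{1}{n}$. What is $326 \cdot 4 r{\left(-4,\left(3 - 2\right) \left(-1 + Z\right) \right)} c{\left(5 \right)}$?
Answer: $\frac{27384}{5} \approx 5476.8$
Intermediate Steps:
$Z = -1$ ($Z = -6 + 5 = -1$)
$r{\left(J,C \right)} = 5 + J^{2}$ ($r{\left(J,C \right)} = J^{2} + 5 = 5 + J^{2}$)
$326 \cdot 4 r{\left(-4,\left(3 - 2\right) \left(-1 + Z\right) \right)} c{\left(5 \right)} = 326 \frac{4 \left(5 + \left(-4\right)^{2}\right)}{5} = 326 \cdot 4 \left(5 + 16\right) \frac{1}{5} = 326 \cdot 4 \cdot 21 \cdot \frac{1}{5} = 326 \cdot 84 \cdot \frac{1}{5} = 326 \cdot \frac{84}{5} = \frac{27384}{5}$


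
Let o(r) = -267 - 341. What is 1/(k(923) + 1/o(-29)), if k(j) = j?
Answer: 608/561183 ≈ 0.0010834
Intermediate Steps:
o(r) = -608
1/(k(923) + 1/o(-29)) = 1/(923 + 1/(-608)) = 1/(923 - 1/608) = 1/(561183/608) = 608/561183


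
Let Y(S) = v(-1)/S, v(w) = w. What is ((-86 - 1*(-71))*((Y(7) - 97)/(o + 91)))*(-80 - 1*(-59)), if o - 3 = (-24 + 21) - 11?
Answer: -765/2 ≈ -382.50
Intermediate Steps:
o = -11 (o = 3 + ((-24 + 21) - 11) = 3 + (-3 - 11) = 3 - 14 = -11)
Y(S) = -1/S
((-86 - 1*(-71))*((Y(7) - 97)/(o + 91)))*(-80 - 1*(-59)) = ((-86 - 1*(-71))*((-1/7 - 97)/(-11 + 91)))*(-80 - 1*(-59)) = ((-86 + 71)*((-1*⅐ - 97)/80))*(-80 + 59) = -15*(-⅐ - 97)/80*(-21) = -(-10200)/(7*80)*(-21) = -15*(-17/14)*(-21) = (255/14)*(-21) = -765/2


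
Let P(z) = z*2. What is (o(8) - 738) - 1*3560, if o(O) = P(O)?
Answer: -4282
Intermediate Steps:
P(z) = 2*z
o(O) = 2*O
(o(8) - 738) - 1*3560 = (2*8 - 738) - 1*3560 = (16 - 738) - 3560 = -722 - 3560 = -4282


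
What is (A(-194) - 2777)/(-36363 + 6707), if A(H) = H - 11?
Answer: 1491/14828 ≈ 0.10055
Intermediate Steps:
A(H) = -11 + H
(A(-194) - 2777)/(-36363 + 6707) = ((-11 - 194) - 2777)/(-36363 + 6707) = (-205 - 2777)/(-29656) = -2982*(-1/29656) = 1491/14828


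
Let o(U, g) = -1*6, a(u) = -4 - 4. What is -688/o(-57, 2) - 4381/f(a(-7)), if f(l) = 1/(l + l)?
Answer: 210632/3 ≈ 70211.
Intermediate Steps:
a(u) = -8
o(U, g) = -6
f(l) = 1/(2*l)
-688/o(-57, 2) - 4381/f(a(-7)) = -688/(-6) - 4381/((½)/(-8)) = -688*(-⅙) - 4381/((½)*(-⅛)) = 344/3 - 4381/(-1/16) = 344/3 - 4381*(-16) = 344/3 + 70096 = 210632/3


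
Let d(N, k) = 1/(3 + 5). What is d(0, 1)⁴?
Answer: 1/4096 ≈ 0.00024414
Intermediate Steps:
d(N, k) = ⅛ (d(N, k) = 1/8 = ⅛)
d(0, 1)⁴ = (⅛)⁴ = 1/4096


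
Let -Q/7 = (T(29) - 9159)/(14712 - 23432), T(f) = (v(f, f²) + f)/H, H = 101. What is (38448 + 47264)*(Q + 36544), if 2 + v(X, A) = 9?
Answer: 172380527272283/55045 ≈ 3.1316e+9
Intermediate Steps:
v(X, A) = 7 (v(X, A) = -2 + 9 = 7)
T(f) = 7/101 + f/101 (T(f) = (7 + f)/101 = (7 + f)*(1/101) = 7/101 + f/101)
Q = -6475161/880720 (Q = -7*((7/101 + (1/101)*29) - 9159)/(14712 - 23432) = -7*((7/101 + 29/101) - 9159)/(-8720) = -7*(36/101 - 9159)*(-1)/8720 = -(-6475161)*(-1)/(101*8720) = -7*925023/880720 = -6475161/880720 ≈ -7.3521)
(38448 + 47264)*(Q + 36544) = (38448 + 47264)*(-6475161/880720 + 36544) = 85712*(32178556519/880720) = 172380527272283/55045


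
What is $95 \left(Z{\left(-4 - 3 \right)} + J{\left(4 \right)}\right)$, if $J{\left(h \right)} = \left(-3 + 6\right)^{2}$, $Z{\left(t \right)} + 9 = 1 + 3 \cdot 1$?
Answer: $380$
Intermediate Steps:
$Z{\left(t \right)} = -5$ ($Z{\left(t \right)} = -9 + \left(1 + 3 \cdot 1\right) = -9 + \left(1 + 3\right) = -9 + 4 = -5$)
$J{\left(h \right)} = 9$ ($J{\left(h \right)} = 3^{2} = 9$)
$95 \left(Z{\left(-4 - 3 \right)} + J{\left(4 \right)}\right) = 95 \left(-5 + 9\right) = 95 \cdot 4 = 380$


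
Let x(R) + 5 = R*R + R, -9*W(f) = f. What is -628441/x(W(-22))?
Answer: -50903721/277 ≈ -1.8377e+5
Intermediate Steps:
W(f) = -f/9
x(R) = -5 + R + R² (x(R) = -5 + (R*R + R) = -5 + (R² + R) = -5 + (R + R²) = -5 + R + R²)
-628441/x(W(-22)) = -628441/(-5 - ⅑*(-22) + (-⅑*(-22))²) = -628441/(-5 + 22/9 + (22/9)²) = -628441/(-5 + 22/9 + 484/81) = -628441/277/81 = -628441*81/277 = -50903721/277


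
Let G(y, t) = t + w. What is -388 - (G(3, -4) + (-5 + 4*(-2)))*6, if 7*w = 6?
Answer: -2038/7 ≈ -291.14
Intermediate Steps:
w = 6/7 (w = (⅐)*6 = 6/7 ≈ 0.85714)
G(y, t) = 6/7 + t (G(y, t) = t + 6/7 = 6/7 + t)
-388 - (G(3, -4) + (-5 + 4*(-2)))*6 = -388 - ((6/7 - 4) + (-5 + 4*(-2)))*6 = -388 - (-22/7 + (-5 - 8))*6 = -388 - (-22/7 - 13)*6 = -388 - (-113)*6/7 = -388 - 1*(-678/7) = -388 + 678/7 = -2038/7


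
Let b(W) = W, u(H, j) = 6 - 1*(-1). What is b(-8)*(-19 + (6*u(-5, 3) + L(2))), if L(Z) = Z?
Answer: -200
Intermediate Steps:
u(H, j) = 7 (u(H, j) = 6 + 1 = 7)
b(-8)*(-19 + (6*u(-5, 3) + L(2))) = -8*(-19 + (6*7 + 2)) = -8*(-19 + (42 + 2)) = -8*(-19 + 44) = -8*25 = -200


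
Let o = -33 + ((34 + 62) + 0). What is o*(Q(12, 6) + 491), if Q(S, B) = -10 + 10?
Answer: 30933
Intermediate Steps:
Q(S, B) = 0
o = 63 (o = -33 + (96 + 0) = -33 + 96 = 63)
o*(Q(12, 6) + 491) = 63*(0 + 491) = 63*491 = 30933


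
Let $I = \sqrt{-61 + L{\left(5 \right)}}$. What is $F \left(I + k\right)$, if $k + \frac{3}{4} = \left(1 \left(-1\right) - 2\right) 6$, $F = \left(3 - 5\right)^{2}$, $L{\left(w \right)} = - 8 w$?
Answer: $-75 + 4 i \sqrt{101} \approx -75.0 + 40.2 i$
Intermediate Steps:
$F = 4$ ($F = \left(-2\right)^{2} = 4$)
$k = - \frac{75}{4}$ ($k = - \frac{3}{4} + \left(1 \left(-1\right) - 2\right) 6 = - \frac{3}{4} + \left(-1 - 2\right) 6 = - \frac{3}{4} - 18 = - \frac{75}{4} \approx -18.75$)
$I = i \sqrt{101}$ ($I = \sqrt{-61 - 40} = \sqrt{-101} = i \sqrt{101} \approx 10.05 i$)
$F \left(I + k\right) = 4 \left(i \sqrt{101} - \frac{75}{4}\right) = 4 \left(- \frac{75}{4} + i \sqrt{101}\right) = -75 + 4 i \sqrt{101}$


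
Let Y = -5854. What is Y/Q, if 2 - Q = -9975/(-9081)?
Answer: -17720058/2729 ≈ -6493.2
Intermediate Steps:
Q = 2729/3027 (Q = 2 - (-9975)/(-9081) = 2 - (-9975)*(-1)/9081 = 2 - 1*3325/3027 = 2 - 3325/3027 = 2729/3027 ≈ 0.90155)
Y/Q = -5854/2729/3027 = -5854*3027/2729 = -17720058/2729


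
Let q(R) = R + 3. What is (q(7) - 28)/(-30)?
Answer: ⅗ ≈ 0.60000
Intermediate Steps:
q(R) = 3 + R
(q(7) - 28)/(-30) = ((3 + 7) - 28)/(-30) = (10 - 28)*(-1/30) = -18*(-1/30) = ⅗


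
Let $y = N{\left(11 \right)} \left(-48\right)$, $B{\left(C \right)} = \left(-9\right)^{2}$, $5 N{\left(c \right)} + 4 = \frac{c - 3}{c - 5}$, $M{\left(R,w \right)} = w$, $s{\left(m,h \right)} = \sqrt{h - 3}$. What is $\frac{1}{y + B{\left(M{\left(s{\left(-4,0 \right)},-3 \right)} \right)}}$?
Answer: $\frac{5}{533} \approx 0.0093809$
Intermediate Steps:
$s{\left(m,h \right)} = \sqrt{-3 + h}$
$N{\left(c \right)} = - \frac{4}{5} + \frac{-3 + c}{5 \left(-5 + c\right)}$ ($N{\left(c \right)} = - \frac{4}{5} + \frac{\left(c - 3\right) \frac{1}{c - 5}}{5} = - \frac{4}{5} + \frac{\left(-3 + c\right) \frac{1}{-5 + c}}{5} = - \frac{4}{5} + \frac{\frac{1}{-5 + c} \left(-3 + c\right)}{5} = - \frac{4}{5} + \frac{-3 + c}{5 \left(-5 + c\right)}$)
$B{\left(C \right)} = 81$
$y = \frac{128}{5}$ ($y = \frac{17 - 33}{5 \left(-5 + 11\right)} \left(-48\right) = \frac{17 - 33}{5 \cdot 6} \left(-48\right) = \frac{1}{5} \cdot \frac{1}{6} \left(-16\right) \left(-48\right) = \left(- \frac{8}{15}\right) \left(-48\right) = \frac{128}{5} \approx 25.6$)
$\frac{1}{y + B{\left(M{\left(s{\left(-4,0 \right)},-3 \right)} \right)}} = \frac{1}{\frac{128}{5} + 81} = \frac{1}{\frac{533}{5}} = \frac{5}{533}$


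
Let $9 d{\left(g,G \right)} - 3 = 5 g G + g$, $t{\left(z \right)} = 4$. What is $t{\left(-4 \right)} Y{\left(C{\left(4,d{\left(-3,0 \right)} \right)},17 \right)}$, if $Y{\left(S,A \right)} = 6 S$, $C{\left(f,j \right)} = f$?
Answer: $96$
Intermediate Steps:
$d{\left(g,G \right)} = \frac{1}{3} + \frac{g}{9} + \frac{5 G g}{9}$ ($d{\left(g,G \right)} = \frac{1}{3} + \frac{5 g G + g}{9} = \frac{1}{3} + \frac{5 G g + g}{9} = \frac{1}{3} + \frac{g + 5 G g}{9} = \frac{1}{3} + \left(\frac{g}{9} + \frac{5 G g}{9}\right) = \frac{1}{3} + \frac{g}{9} + \frac{5 G g}{9}$)
$t{\left(-4 \right)} Y{\left(C{\left(4,d{\left(-3,0 \right)} \right)},17 \right)} = 4 \cdot 6 \cdot 4 = 4 \cdot 24 = 96$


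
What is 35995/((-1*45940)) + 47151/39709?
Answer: 147358297/364846292 ≈ 0.40389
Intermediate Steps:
35995/((-1*45940)) + 47151/39709 = 35995/(-45940) + 47151*(1/39709) = 35995*(-1/45940) + 47151/39709 = -7199/9188 + 47151/39709 = 147358297/364846292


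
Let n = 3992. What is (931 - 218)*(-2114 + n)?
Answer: 1339014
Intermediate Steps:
(931 - 218)*(-2114 + n) = (931 - 218)*(-2114 + 3992) = 713*1878 = 1339014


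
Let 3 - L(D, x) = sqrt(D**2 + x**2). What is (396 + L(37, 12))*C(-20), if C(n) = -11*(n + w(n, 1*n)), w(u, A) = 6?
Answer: 61446 - 154*sqrt(1513) ≈ 55456.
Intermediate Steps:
L(D, x) = 3 - sqrt(D**2 + x**2)
C(n) = -66 - 11*n (C(n) = -11*(n + 6) = -11*(6 + n) = -66 - 11*n)
(396 + L(37, 12))*C(-20) = (396 + (3 - sqrt(37**2 + 12**2)))*(-66 - 11*(-20)) = (396 + (3 - sqrt(1369 + 144)))*(-66 + 220) = (396 + (3 - sqrt(1513)))*154 = (399 - sqrt(1513))*154 = 61446 - 154*sqrt(1513)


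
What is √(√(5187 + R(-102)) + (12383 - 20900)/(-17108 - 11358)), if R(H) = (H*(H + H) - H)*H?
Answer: √(242444922 + 810313156*I*√2127633)/28466 ≈ 27.009 + 27.003*I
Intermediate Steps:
R(H) = H*(-H + 2*H²) (R(H) = (H*(2*H) - H)*H = (2*H² - H)*H = (-H + 2*H²)*H = H*(-H + 2*H²))
√(√(5187 + R(-102)) + (12383 - 20900)/(-17108 - 11358)) = √(√(5187 + (-102)²*(-1 + 2*(-102))) + (12383 - 20900)/(-17108 - 11358)) = √(√(5187 + 10404*(-1 - 204)) - 8517/(-28466)) = √(√(5187 + 10404*(-205)) - 8517*(-1/28466)) = √(√(5187 - 2132820) + 8517/28466) = √(√(-2127633) + 8517/28466) = √(I*√2127633 + 8517/28466) = √(8517/28466 + I*√2127633)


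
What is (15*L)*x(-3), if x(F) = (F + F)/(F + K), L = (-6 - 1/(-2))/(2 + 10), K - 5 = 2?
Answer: 165/16 ≈ 10.313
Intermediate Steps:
K = 7 (K = 5 + 2 = 7)
L = -11/24 (L = (-6 - 1*(-½))/12 = (-6 + ½)*(1/12) = -11/2*1/12 = -11/24 ≈ -0.45833)
x(F) = 2*F/(7 + F) (x(F) = (F + F)/(F + 7) = (2*F)/(7 + F) = 2*F/(7 + F))
(15*L)*x(-3) = (15*(-11/24))*(2*(-3)/(7 - 3)) = -55*(-3)/(4*4) = -55/8*(-3/2) = 165/16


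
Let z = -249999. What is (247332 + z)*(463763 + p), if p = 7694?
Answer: -1257375819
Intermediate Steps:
(247332 + z)*(463763 + p) = (247332 - 249999)*(463763 + 7694) = -2667*471457 = -1257375819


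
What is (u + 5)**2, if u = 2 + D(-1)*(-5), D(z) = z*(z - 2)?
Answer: 64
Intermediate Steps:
D(z) = z*(-2 + z)
u = -13 (u = 2 - (-2 - 1)*(-5) = 2 - 1*(-3)*(-5) = 2 + 3*(-5) = 2 - 15 = -13)
(u + 5)**2 = (-13 + 5)**2 = (-8)**2 = 64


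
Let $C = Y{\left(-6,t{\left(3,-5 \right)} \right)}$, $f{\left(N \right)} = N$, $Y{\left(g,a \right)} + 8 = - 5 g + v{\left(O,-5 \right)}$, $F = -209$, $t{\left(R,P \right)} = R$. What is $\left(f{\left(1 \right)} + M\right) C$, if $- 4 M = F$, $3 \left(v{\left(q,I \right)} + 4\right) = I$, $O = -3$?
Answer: $\frac{3479}{4} \approx 869.75$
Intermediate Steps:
$v{\left(q,I \right)} = -4 + \frac{I}{3}$
$Y{\left(g,a \right)} = - \frac{41}{3} - 5 g$ ($Y{\left(g,a \right)} = -8 - \left(\frac{17}{3} + 5 g\right) = - \frac{41}{3} - 5 g$)
$M = \frac{209}{4}$ ($M = \left(- \frac{1}{4}\right) \left(-209\right) = \frac{209}{4} \approx 52.25$)
$C = \frac{49}{3}$ ($C = - \frac{41}{3} - -30 = - \frac{41}{3} + 30 = \frac{49}{3} \approx 16.333$)
$\left(f{\left(1 \right)} + M\right) C = \left(1 + \frac{209}{4}\right) \frac{49}{3} = \frac{213}{4} \cdot \frac{49}{3} = \frac{3479}{4}$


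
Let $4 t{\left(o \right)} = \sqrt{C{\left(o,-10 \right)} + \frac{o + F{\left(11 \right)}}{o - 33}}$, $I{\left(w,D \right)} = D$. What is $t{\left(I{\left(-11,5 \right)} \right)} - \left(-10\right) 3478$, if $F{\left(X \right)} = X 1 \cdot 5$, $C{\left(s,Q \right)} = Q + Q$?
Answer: $34780 + \frac{i \sqrt{1085}}{28} \approx 34780.0 + 1.1764 i$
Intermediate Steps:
$C{\left(s,Q \right)} = 2 Q$
$F{\left(X \right)} = 5 X$ ($F{\left(X \right)} = X 5 = 5 X$)
$t{\left(o \right)} = \frac{\sqrt{-20 + \frac{55 + o}{-33 + o}}}{4}$ ($t{\left(o \right)} = \frac{\sqrt{2 \left(-10\right) + \frac{o + 5 \cdot 11}{o - 33}}}{4} = \frac{\sqrt{-20 + \frac{o + 55}{-33 + o}}}{4} = \frac{\sqrt{-20 + \frac{55 + o}{-33 + o}}}{4}$)
$t{\left(I{\left(-11,5 \right)} \right)} - \left(-10\right) 3478 = \frac{\sqrt{\frac{715 - 95}{-33 + 5}}}{4} - \left(-10\right) 3478 = \frac{\sqrt{\frac{715 - 95}{-28}}}{4} - -34780 = \frac{\sqrt{\left(- \frac{1}{28}\right) 620}}{4} + 34780 = \frac{\sqrt{- \frac{155}{7}}}{4} + 34780 = \frac{\frac{1}{7} i \sqrt{1085}}{4} + 34780 = \frac{i \sqrt{1085}}{28} + 34780 = 34780 + \frac{i \sqrt{1085}}{28}$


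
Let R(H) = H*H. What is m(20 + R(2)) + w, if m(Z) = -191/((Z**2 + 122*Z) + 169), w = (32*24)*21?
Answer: 59237953/3673 ≈ 16128.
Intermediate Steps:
R(H) = H**2
w = 16128 (w = 768*21 = 16128)
m(Z) = -191/(169 + Z**2 + 122*Z)
m(20 + R(2)) + w = -191/(169 + (20 + 2**2)**2 + 122*(20 + 2**2)) + 16128 = -191/(169 + (20 + 4)**2 + 122*(20 + 4)) + 16128 = -191/(169 + 24**2 + 122*24) + 16128 = -191/(169 + 576 + 2928) + 16128 = -191/3673 + 16128 = 59237953/3673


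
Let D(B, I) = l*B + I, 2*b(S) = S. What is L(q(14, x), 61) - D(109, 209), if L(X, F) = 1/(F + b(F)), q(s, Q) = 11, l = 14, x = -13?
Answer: -317503/183 ≈ -1735.0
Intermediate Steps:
b(S) = S/2
D(B, I) = I + 14*B (D(B, I) = 14*B + I = I + 14*B)
L(X, F) = 2/(3*F) (L(X, F) = 1/(F + F/2) = 1/(3*F/2) = 2/(3*F))
L(q(14, x), 61) - D(109, 209) = (⅔)/61 - (209 + 14*109) = (⅔)*(1/61) - (209 + 1526) = 2/183 - 1*1735 = 2/183 - 1735 = -317503/183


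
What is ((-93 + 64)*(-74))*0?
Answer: 0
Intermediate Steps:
((-93 + 64)*(-74))*0 = -29*(-74)*0 = 2146*0 = 0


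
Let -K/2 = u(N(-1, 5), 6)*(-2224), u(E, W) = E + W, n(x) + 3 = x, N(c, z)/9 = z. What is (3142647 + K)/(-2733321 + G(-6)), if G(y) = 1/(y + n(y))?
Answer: -50542425/40999816 ≈ -1.2327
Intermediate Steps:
N(c, z) = 9*z
n(x) = -3 + x
G(y) = 1/(-3 + 2*y) (G(y) = 1/(y + (-3 + y)) = 1/(-3 + 2*y))
K = 226848 (K = -2*(9*5 + 6)*(-2224) = -2*(45 + 6)*(-2224) = -102*(-2224) = -2*(-113424) = 226848)
(3142647 + K)/(-2733321 + G(-6)) = (3142647 + 226848)/(-2733321 + 1/(-3 + 2*(-6))) = 3369495/(-2733321 + 1/(-3 - 12)) = 3369495/(-2733321 + 1/(-15)) = 3369495/(-2733321 - 1/15) = 3369495/(-40999816/15) = 3369495*(-15/40999816) = -50542425/40999816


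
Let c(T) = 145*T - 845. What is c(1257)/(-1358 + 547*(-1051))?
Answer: -36284/115251 ≈ -0.31483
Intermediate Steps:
c(T) = -845 + 145*T
c(1257)/(-1358 + 547*(-1051)) = (-845 + 145*1257)/(-1358 + 547*(-1051)) = (-845 + 182265)/(-1358 - 574897) = 181420/(-576255) = 181420*(-1/576255) = -36284/115251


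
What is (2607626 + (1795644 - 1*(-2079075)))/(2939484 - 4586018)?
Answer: -6482345/1646534 ≈ -3.9370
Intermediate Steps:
(2607626 + (1795644 - 1*(-2079075)))/(2939484 - 4586018) = (2607626 + (1795644 + 2079075))/(-1646534) = (2607626 + 3874719)*(-1/1646534) = 6482345*(-1/1646534) = -6482345/1646534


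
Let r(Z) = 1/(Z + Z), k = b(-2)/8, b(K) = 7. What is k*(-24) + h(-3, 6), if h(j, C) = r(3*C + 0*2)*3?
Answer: -251/12 ≈ -20.917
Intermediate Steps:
k = 7/8 ≈ 0.87500
r(Z) = 1/(2*Z)
h(j, C) = 1/(2*C) (h(j, C) = (1/(2*(3*C + 0*2)))*3 = (1/(2*(3*C + 0)))*3 = (1/(2*((3*C))))*3 = ((1/(3*C))/2)*3 = (1/(6*C))*3 = 1/(2*C))
k*(-24) + h(-3, 6) = (7/8)*(-24) + (½)/6 = -21 + (½)*(⅙) = -21 + 1/12 = -251/12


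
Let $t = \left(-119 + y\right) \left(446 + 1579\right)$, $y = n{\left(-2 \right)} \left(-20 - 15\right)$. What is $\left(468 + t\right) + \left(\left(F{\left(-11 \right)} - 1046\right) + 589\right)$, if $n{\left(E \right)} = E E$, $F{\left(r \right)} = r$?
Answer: $-524475$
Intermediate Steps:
$n{\left(E \right)} = E^{2}$
$y = -140$ ($y = \left(-2\right)^{2} \left(-20 - 15\right) = 4 \left(-35\right) = -140$)
$t = -524475$ ($t = \left(-119 - 140\right) \left(446 + 1579\right) = \left(-259\right) 2025 = -524475$)
$\left(468 + t\right) + \left(\left(F{\left(-11 \right)} - 1046\right) + 589\right) = \left(468 - 524475\right) + \left(\left(-11 - 1046\right) + 589\right) = -524007 + \left(-1057 + 589\right) = -524007 - 468 = -524475$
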